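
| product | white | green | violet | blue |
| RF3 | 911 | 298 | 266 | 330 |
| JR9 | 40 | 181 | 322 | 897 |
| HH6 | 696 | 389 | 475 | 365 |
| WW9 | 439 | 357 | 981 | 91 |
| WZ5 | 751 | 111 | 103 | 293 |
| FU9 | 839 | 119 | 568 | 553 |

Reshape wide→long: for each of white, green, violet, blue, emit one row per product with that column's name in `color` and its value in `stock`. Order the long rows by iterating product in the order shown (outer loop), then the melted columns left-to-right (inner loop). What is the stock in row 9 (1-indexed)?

24 rows total (6 × 4). Row 9: index ⌊(9-1)/4⌋ = 2 into product → HH6; (9-1) mod 4 = 0 into the melted columns → white.
So row 9 is (HH6, white, 696); stock = 696.

696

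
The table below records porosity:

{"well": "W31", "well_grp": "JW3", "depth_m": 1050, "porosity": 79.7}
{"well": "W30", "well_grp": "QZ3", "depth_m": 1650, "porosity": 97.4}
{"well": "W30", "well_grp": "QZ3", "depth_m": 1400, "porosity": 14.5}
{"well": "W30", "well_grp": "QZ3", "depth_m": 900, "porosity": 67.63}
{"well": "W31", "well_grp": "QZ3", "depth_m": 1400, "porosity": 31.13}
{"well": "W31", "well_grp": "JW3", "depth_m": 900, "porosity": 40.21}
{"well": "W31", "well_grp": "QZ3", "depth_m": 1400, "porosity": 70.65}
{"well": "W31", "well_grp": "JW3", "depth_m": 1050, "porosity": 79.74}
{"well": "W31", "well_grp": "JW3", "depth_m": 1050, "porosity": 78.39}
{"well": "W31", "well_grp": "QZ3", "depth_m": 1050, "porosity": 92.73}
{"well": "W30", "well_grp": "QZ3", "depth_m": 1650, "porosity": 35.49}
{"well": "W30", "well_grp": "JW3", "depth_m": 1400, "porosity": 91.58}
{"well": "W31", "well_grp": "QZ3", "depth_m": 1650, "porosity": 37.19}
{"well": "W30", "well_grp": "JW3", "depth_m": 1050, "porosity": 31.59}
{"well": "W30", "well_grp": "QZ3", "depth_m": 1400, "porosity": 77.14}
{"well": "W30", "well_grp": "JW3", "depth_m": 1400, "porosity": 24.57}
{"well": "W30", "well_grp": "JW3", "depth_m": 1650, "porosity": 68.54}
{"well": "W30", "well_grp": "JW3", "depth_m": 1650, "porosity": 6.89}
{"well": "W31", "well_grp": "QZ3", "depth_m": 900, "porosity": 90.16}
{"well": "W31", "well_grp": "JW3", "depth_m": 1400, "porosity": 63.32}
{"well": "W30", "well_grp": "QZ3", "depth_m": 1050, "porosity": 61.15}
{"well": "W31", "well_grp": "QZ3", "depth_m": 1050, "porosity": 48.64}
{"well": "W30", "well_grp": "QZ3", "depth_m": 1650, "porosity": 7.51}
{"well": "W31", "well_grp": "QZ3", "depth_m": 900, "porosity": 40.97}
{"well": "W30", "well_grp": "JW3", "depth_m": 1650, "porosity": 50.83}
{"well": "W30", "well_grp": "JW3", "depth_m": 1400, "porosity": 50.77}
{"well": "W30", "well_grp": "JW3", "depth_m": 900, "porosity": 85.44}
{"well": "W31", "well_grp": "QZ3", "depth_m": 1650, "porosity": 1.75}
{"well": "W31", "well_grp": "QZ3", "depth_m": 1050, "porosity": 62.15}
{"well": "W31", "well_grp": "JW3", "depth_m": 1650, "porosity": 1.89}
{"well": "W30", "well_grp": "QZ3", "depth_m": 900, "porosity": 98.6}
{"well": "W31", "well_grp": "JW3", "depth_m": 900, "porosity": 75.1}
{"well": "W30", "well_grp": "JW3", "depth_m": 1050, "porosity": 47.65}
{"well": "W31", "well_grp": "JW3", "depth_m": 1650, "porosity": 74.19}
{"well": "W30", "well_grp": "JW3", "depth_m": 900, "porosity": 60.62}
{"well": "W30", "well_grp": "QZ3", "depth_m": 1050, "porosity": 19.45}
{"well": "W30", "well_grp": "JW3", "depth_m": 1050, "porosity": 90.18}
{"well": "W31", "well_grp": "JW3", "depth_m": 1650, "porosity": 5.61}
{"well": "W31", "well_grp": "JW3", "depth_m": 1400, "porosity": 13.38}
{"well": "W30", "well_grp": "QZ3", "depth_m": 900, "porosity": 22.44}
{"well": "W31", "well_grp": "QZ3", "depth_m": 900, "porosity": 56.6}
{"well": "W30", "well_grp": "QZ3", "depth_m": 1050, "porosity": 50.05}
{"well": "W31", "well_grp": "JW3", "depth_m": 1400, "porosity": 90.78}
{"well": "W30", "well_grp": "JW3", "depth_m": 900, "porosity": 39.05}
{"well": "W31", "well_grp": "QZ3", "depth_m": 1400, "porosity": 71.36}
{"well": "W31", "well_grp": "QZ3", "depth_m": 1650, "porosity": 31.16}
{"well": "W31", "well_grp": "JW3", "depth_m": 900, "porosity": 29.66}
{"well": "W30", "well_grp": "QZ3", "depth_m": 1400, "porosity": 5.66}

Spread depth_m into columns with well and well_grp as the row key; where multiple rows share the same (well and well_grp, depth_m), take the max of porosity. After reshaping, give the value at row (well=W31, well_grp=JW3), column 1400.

90.78

Rows with well=W31, well_grp=JW3 and depth_m=1400: porosity values are 63.32, 13.38, 90.78.
max(63.32, 13.38, 90.78) = 90.78.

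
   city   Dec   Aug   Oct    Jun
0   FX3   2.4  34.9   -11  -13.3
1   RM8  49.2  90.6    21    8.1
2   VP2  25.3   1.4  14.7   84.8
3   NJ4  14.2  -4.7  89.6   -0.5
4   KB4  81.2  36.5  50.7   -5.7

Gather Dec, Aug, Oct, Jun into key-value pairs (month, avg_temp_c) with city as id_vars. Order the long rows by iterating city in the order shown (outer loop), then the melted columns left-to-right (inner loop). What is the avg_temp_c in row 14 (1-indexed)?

-4.7

20 rows total (5 × 4). Row 14: index ⌊(14-1)/4⌋ = 3 into city → NJ4; (14-1) mod 4 = 1 into the melted columns → Aug.
So row 14 is (NJ4, Aug, -4.7); avg_temp_c = -4.7.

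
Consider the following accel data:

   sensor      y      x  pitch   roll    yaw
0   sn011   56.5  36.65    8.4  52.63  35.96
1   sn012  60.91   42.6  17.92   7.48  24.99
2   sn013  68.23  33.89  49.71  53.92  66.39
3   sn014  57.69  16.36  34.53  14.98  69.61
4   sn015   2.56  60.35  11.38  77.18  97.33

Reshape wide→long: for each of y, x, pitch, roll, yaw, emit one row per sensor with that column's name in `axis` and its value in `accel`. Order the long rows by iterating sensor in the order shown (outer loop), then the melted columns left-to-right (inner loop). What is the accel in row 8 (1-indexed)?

17.92

25 rows total (5 × 5). Row 8: index ⌊(8-1)/5⌋ = 1 into sensor → sn012; (8-1) mod 5 = 2 into the melted columns → pitch.
So row 8 is (sn012, pitch, 17.92); accel = 17.92.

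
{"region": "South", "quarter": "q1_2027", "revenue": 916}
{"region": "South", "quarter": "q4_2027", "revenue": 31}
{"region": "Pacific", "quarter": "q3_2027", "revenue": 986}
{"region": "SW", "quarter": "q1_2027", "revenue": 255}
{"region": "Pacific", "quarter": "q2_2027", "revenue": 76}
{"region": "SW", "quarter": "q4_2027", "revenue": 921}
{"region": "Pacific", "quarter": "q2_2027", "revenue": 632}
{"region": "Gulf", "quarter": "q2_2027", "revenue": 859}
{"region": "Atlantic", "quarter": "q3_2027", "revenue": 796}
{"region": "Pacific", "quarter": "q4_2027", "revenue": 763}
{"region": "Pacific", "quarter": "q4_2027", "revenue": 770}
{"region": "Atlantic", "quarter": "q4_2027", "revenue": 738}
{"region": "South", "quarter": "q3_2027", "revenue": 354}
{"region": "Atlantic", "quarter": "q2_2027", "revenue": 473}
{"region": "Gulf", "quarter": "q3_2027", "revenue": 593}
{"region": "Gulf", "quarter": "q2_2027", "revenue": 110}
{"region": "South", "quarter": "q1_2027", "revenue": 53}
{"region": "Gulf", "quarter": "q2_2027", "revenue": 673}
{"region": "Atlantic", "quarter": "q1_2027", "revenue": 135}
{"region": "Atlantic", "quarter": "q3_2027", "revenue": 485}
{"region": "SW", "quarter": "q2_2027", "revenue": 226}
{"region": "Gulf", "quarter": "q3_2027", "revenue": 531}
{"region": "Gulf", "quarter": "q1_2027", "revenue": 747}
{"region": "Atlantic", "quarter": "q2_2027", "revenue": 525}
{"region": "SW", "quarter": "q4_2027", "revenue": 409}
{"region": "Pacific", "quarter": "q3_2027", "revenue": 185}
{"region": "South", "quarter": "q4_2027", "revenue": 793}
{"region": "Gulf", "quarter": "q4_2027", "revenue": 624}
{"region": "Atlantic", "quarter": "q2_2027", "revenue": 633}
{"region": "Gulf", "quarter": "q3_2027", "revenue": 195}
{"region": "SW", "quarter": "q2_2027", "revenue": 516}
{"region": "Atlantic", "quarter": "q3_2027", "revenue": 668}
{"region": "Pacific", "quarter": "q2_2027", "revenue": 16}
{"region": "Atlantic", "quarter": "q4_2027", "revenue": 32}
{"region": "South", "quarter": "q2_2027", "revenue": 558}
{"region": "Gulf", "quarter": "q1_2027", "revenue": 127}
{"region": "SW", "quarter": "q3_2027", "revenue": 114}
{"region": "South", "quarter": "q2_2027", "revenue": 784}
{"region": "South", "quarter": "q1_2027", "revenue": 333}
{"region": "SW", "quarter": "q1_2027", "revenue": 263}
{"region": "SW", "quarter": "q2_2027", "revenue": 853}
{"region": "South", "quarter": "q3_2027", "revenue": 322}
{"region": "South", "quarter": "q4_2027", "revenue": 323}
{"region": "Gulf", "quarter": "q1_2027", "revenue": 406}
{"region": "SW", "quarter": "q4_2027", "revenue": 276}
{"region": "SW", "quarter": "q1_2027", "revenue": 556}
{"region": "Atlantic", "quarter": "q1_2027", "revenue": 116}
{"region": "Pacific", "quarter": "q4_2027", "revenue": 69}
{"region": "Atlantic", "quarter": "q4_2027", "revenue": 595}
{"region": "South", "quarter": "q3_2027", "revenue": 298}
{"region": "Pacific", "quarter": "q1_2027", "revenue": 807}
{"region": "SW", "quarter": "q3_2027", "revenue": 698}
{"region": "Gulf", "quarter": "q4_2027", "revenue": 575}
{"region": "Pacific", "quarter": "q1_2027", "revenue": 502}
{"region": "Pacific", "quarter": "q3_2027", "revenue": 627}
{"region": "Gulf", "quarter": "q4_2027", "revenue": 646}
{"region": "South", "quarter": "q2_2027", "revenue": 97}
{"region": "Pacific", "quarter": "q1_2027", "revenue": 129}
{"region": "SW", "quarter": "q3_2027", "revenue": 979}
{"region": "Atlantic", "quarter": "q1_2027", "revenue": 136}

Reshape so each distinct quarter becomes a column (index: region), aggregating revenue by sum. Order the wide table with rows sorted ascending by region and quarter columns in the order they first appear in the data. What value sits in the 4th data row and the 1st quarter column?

1074

With rows sorted ascending by region, row 4 is region=SW. quarter columns in first-appearance order: q1_2027, q4_2027, q3_2027, q2_2027; column 1 is q1_2027.
Long rows with region=SW, quarter=q1_2027: 255 + 263 + 556 = 1074.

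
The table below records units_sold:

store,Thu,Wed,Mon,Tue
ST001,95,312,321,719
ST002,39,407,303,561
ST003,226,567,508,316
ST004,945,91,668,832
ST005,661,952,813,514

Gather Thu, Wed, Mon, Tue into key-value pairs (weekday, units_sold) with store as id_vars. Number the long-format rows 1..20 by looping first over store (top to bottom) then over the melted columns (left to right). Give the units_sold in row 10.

20 rows total (5 × 4). Row 10: index ⌊(10-1)/4⌋ = 2 into store → ST003; (10-1) mod 4 = 1 into the melted columns → Wed.
So row 10 is (ST003, Wed, 567); units_sold = 567.

567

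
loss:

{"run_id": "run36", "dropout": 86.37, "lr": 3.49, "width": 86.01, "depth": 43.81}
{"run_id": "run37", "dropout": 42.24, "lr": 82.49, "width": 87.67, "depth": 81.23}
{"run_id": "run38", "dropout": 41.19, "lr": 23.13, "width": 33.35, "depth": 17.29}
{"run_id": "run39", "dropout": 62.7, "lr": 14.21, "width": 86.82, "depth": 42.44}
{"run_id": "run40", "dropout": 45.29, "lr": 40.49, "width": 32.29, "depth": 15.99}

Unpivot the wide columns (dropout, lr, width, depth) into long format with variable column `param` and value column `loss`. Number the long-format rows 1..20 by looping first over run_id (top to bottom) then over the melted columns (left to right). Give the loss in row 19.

20 rows total (5 × 4). Row 19: index ⌊(19-1)/4⌋ = 4 into run_id → run40; (19-1) mod 4 = 2 into the melted columns → width.
So row 19 is (run40, width, 32.29); loss = 32.29.

32.29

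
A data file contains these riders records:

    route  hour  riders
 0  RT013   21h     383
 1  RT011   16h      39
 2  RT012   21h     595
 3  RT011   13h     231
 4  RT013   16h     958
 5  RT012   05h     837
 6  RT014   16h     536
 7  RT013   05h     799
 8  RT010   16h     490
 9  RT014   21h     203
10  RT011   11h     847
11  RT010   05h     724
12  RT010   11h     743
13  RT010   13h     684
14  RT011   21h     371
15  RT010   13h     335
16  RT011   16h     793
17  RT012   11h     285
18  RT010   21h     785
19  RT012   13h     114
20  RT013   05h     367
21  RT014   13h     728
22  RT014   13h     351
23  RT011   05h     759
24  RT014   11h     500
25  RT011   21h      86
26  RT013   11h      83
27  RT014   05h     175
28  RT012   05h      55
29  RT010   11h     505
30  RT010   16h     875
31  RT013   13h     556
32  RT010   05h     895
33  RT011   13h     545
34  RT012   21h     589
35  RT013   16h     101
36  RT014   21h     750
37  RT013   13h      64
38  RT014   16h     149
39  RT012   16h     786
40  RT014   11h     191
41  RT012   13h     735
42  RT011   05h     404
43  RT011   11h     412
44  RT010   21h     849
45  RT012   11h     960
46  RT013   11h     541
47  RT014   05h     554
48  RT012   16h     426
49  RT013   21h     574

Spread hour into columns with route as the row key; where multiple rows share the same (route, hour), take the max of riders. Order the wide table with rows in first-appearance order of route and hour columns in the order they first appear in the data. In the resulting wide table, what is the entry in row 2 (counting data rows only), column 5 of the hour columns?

With rows in first-appearance order of route, row 2 is route=RT011. hour columns in first-appearance order: 21h, 16h, 13h, 05h, 11h; column 5 is 11h.
Long rows with route=RT011, hour=11h: max(847, 412) = 847.

847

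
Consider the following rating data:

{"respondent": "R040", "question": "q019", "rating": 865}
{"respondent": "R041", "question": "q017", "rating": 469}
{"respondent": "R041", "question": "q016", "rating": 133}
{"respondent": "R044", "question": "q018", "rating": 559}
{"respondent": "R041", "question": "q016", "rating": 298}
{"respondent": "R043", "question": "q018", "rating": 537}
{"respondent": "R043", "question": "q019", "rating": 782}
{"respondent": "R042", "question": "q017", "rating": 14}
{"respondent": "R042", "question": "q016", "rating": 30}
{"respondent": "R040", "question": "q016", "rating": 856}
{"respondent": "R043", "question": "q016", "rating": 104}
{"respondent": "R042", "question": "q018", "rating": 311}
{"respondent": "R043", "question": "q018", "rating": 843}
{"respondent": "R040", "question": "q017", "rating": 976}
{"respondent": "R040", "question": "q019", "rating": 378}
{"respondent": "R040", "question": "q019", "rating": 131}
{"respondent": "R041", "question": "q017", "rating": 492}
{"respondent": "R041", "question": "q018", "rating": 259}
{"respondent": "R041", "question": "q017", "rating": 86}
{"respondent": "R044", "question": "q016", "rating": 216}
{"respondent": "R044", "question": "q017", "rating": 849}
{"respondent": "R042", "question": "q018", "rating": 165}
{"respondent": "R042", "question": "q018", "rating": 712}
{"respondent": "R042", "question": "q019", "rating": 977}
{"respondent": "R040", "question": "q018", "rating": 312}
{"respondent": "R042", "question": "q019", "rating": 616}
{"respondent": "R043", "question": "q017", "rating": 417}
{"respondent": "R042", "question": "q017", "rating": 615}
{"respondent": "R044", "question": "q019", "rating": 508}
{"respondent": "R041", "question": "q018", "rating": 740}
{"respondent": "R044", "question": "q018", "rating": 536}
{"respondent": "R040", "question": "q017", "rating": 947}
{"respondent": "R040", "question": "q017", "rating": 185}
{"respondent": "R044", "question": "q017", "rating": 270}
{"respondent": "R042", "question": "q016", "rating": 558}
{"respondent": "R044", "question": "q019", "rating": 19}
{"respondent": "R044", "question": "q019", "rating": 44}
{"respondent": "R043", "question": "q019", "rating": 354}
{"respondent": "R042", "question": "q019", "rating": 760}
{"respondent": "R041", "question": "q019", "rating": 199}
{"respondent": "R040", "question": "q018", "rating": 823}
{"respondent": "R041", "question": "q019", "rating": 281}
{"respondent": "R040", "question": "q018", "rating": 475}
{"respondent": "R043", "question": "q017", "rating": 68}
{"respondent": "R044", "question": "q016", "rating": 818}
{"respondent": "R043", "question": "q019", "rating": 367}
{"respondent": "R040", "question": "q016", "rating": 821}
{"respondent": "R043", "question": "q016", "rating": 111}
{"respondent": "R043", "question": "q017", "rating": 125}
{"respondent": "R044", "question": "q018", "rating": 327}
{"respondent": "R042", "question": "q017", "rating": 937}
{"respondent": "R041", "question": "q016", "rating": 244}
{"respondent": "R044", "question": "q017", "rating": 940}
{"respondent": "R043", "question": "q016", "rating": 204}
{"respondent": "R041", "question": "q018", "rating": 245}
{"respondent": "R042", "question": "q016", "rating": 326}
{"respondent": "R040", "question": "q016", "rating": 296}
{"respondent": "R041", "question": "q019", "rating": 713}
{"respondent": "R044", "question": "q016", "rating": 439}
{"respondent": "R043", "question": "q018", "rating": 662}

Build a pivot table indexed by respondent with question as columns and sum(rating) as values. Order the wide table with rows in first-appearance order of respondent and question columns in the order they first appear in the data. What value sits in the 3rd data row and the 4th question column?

With rows in first-appearance order of respondent, row 3 is respondent=R044. question columns in first-appearance order: q019, q017, q016, q018; column 4 is q018.
Long rows with respondent=R044, question=q018: 559 + 536 + 327 = 1422.

1422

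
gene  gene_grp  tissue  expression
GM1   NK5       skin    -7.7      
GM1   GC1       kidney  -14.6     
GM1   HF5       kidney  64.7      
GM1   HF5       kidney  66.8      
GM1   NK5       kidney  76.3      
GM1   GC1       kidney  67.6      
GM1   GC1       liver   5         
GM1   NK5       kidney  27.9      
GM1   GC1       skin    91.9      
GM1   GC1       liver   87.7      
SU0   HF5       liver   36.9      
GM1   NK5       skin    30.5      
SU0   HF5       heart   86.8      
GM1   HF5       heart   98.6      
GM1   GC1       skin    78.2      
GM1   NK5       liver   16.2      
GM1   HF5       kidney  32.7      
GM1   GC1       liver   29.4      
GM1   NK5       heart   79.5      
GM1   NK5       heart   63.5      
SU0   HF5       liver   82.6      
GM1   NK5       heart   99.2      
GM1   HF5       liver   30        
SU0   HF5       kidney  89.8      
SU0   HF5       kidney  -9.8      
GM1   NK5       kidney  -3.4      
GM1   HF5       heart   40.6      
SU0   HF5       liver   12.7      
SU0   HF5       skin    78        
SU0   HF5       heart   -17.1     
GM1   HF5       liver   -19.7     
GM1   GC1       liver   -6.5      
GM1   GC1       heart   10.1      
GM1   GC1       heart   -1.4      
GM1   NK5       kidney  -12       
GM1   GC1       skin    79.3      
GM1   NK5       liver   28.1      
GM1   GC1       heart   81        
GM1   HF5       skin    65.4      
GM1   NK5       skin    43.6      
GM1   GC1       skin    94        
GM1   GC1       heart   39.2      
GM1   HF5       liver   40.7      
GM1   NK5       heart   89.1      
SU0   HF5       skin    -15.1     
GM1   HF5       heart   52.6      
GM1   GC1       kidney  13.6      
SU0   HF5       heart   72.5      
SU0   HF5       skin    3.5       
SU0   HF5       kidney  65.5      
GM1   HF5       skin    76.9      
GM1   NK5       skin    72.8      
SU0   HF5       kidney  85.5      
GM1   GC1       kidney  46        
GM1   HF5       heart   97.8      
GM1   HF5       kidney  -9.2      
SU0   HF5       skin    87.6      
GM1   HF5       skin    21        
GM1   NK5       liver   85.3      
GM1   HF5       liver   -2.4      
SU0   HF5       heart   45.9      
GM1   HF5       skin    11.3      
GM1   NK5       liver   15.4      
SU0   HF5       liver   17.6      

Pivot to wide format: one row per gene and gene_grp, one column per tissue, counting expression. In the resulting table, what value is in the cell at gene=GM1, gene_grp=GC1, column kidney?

Rows with gene=GM1, gene_grp=GC1 and tissue=kidney: expression values are -14.6, 67.6, 13.6, 46.
4 rows match — count = 4.

4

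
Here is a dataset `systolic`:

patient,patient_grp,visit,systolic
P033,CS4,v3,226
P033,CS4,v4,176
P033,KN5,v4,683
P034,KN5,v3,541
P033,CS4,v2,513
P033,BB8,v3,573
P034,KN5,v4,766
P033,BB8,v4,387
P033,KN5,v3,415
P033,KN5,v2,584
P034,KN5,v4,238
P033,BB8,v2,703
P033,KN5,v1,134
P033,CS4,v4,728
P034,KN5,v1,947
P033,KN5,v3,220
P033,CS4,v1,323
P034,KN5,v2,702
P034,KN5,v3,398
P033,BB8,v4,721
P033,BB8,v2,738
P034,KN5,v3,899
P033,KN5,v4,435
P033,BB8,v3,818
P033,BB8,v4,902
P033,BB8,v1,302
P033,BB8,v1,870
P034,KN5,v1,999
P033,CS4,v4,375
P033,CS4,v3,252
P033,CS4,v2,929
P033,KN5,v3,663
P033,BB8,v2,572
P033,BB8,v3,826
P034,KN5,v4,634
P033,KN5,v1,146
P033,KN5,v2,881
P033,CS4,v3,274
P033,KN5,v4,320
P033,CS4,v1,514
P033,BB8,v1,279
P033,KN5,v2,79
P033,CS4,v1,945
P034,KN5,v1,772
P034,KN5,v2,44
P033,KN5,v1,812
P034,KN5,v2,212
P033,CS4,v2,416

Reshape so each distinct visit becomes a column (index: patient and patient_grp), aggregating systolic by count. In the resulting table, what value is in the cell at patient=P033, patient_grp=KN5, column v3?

3

Rows with patient=P033, patient_grp=KN5 and visit=v3: systolic values are 415, 220, 663.
3 rows match — count = 3.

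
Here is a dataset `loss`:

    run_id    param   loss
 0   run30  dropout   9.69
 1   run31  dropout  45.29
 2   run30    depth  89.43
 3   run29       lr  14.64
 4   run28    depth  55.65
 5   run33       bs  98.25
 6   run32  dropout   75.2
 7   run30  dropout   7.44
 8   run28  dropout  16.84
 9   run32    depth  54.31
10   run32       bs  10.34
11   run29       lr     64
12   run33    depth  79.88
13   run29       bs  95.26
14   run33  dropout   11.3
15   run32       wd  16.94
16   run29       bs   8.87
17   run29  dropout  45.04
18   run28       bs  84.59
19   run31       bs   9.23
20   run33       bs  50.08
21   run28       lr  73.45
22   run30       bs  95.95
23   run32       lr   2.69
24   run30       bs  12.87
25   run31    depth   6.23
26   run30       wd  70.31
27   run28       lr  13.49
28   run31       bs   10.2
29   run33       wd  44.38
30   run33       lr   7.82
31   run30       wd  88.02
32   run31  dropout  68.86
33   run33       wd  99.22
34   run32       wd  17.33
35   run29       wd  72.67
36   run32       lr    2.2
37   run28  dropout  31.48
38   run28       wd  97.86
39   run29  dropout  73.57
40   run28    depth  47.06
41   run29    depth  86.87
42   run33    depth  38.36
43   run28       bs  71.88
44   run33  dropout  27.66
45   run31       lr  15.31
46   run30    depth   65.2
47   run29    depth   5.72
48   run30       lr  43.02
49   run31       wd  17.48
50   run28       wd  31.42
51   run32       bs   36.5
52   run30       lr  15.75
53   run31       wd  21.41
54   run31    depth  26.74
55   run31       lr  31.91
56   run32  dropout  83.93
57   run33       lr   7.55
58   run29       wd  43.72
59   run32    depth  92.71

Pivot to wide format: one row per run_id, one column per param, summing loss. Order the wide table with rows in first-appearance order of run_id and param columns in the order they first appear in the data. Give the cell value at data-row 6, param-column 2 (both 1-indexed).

With rows in first-appearance order of run_id, row 6 is run_id=run32. param columns in first-appearance order: dropout, depth, lr, bs, wd; column 2 is depth.
Long rows with run_id=run32, param=depth: 54.31 + 92.71 = 147.02.

147.02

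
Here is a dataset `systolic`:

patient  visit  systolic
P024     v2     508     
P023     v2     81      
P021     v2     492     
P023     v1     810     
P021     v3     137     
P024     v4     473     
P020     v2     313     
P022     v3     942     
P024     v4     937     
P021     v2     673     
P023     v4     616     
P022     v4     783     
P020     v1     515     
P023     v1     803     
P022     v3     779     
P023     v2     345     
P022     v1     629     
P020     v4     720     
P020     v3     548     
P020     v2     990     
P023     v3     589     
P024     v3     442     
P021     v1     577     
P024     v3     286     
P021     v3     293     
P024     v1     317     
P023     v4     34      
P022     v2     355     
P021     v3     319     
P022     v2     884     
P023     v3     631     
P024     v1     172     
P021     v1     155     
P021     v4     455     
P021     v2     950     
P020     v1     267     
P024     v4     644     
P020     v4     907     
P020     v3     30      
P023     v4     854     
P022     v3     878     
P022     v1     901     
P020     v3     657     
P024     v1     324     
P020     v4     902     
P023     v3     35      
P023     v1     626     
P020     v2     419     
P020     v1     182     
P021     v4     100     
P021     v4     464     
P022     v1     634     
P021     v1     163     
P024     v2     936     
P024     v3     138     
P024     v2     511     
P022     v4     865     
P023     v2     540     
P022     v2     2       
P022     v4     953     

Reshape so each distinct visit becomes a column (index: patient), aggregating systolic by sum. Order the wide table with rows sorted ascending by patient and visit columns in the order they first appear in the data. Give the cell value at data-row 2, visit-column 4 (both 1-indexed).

With rows sorted ascending by patient, row 2 is patient=P021. visit columns in first-appearance order: v2, v1, v3, v4; column 4 is v4.
Long rows with patient=P021, visit=v4: 455 + 100 + 464 = 1019.

1019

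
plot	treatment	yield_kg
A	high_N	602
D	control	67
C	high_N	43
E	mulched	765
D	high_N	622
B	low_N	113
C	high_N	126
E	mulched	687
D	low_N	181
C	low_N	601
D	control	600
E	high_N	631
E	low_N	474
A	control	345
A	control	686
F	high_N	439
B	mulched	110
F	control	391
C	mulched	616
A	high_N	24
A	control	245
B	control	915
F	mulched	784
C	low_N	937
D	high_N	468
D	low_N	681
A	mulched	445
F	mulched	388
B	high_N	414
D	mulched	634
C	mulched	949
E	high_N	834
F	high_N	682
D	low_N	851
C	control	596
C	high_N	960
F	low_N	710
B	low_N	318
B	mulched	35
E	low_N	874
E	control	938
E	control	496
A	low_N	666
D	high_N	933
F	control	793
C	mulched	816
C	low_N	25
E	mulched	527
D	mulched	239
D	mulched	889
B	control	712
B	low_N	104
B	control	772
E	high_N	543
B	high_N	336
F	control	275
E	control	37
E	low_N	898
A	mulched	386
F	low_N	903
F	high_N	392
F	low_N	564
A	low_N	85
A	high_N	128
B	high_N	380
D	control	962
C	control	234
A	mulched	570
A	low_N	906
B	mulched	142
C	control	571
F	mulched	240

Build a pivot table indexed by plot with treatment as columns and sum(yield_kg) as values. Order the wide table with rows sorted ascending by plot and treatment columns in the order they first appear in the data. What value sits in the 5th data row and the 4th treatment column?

With rows sorted ascending by plot, row 5 is plot=E. treatment columns in first-appearance order: high_N, control, mulched, low_N; column 4 is low_N.
Long rows with plot=E, treatment=low_N: 474 + 874 + 898 = 2246.

2246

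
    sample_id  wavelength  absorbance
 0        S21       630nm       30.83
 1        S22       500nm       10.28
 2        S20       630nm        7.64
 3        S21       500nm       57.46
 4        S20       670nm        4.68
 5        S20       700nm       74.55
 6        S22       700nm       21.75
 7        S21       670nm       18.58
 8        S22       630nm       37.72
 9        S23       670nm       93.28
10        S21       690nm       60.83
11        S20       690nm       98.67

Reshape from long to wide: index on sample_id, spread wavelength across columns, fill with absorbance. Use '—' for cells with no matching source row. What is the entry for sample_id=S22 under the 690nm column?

—

No long-format row has sample_id=S22 and wavelength=690nm, so the cell is —.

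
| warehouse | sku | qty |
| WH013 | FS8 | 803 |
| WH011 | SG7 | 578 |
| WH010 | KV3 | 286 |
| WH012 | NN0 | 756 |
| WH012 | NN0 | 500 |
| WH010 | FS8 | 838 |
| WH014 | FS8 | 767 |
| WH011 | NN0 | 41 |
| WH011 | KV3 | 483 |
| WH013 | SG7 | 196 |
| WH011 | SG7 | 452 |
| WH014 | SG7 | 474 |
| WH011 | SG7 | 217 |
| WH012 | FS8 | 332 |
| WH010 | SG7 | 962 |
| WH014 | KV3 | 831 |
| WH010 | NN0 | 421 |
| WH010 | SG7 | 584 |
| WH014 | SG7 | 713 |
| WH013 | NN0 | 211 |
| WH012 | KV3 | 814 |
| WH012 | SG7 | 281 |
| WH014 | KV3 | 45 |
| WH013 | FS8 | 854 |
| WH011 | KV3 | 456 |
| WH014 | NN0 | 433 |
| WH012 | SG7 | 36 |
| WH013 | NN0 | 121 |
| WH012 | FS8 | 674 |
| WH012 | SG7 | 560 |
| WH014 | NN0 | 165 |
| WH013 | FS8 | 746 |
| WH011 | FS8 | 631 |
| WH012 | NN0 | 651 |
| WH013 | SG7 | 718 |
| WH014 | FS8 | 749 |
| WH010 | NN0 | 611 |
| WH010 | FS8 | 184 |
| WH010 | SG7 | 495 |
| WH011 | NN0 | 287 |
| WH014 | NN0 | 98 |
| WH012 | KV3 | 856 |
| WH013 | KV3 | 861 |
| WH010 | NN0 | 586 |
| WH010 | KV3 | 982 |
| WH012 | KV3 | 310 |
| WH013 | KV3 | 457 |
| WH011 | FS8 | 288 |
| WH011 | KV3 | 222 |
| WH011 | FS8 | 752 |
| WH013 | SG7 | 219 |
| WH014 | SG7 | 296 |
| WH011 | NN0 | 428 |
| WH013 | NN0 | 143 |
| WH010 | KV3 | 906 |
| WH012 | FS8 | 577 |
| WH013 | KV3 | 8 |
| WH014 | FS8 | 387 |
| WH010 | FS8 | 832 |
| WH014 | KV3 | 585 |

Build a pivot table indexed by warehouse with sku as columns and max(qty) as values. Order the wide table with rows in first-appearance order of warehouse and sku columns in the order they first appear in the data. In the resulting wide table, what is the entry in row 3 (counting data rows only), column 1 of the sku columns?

With rows in first-appearance order of warehouse, row 3 is warehouse=WH010. sku columns in first-appearance order: FS8, SG7, KV3, NN0; column 1 is FS8.
Long rows with warehouse=WH010, sku=FS8: max(838, 184, 832) = 838.

838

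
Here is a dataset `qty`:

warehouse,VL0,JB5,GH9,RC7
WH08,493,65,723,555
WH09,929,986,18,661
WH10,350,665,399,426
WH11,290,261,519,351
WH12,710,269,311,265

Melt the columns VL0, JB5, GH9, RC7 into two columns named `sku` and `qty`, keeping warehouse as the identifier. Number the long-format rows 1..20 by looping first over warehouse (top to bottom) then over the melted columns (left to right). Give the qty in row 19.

20 rows total (5 × 4). Row 19: index ⌊(19-1)/4⌋ = 4 into warehouse → WH12; (19-1) mod 4 = 2 into the melted columns → GH9.
So row 19 is (WH12, GH9, 311); qty = 311.

311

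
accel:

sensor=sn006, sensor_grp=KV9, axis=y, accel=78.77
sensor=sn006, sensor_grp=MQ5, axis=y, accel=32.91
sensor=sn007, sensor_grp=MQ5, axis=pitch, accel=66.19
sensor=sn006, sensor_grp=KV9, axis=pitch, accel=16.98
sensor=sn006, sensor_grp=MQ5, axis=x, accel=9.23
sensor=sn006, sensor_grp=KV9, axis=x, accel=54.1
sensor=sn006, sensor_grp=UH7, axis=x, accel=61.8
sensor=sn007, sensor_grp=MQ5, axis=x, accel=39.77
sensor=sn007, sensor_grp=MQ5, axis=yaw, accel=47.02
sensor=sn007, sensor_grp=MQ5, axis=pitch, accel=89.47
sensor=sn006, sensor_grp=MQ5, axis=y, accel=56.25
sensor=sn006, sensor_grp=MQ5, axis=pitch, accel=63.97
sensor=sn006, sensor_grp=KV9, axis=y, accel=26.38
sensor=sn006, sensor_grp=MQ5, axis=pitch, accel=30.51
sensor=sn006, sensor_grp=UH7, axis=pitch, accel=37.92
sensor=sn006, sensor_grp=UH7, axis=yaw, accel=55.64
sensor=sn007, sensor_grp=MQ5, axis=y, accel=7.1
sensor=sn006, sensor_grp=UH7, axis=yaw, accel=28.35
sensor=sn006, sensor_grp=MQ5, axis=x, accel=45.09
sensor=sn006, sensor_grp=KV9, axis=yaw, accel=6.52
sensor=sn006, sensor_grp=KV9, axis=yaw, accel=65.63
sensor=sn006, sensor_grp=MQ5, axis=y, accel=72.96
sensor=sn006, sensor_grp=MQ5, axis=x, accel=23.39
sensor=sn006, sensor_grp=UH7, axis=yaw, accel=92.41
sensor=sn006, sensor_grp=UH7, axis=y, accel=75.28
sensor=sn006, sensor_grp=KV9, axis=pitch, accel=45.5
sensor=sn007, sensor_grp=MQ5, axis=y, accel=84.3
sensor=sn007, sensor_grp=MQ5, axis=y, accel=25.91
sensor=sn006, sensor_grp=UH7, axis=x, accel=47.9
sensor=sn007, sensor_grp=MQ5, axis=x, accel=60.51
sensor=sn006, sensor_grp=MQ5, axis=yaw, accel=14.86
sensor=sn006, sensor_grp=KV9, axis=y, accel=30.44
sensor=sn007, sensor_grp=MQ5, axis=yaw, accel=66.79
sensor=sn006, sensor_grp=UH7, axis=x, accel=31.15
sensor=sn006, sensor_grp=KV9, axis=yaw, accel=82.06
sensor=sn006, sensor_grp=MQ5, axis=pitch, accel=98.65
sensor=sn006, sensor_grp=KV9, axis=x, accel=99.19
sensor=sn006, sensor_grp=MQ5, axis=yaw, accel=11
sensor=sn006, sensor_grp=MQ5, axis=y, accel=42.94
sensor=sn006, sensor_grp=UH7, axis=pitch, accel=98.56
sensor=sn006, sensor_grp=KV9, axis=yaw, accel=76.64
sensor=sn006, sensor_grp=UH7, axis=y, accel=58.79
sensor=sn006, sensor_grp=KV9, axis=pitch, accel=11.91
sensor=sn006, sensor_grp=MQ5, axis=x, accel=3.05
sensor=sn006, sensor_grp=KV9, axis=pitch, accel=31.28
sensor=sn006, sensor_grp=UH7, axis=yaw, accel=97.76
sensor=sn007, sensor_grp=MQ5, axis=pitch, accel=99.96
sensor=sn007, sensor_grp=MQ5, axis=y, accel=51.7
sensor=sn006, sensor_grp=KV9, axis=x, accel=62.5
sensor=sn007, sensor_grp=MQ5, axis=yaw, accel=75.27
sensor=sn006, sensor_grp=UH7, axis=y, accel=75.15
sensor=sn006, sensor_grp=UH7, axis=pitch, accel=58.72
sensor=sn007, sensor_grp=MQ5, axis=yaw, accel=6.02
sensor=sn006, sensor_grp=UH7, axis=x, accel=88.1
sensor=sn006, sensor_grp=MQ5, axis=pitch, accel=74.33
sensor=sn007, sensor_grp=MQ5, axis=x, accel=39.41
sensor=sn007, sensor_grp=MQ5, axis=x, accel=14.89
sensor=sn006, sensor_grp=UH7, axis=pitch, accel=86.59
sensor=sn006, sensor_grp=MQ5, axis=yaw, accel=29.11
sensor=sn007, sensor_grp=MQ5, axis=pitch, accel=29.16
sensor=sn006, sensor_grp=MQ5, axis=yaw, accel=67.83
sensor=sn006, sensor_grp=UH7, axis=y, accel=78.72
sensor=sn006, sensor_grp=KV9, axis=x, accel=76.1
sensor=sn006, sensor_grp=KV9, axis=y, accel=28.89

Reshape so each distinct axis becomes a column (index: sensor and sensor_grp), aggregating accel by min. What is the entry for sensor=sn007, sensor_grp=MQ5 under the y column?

7.1

Rows with sensor=sn007, sensor_grp=MQ5 and axis=y: accel values are 7.1, 84.3, 25.91, 51.7.
min(7.1, 84.3, 25.91, 51.7) = 7.1.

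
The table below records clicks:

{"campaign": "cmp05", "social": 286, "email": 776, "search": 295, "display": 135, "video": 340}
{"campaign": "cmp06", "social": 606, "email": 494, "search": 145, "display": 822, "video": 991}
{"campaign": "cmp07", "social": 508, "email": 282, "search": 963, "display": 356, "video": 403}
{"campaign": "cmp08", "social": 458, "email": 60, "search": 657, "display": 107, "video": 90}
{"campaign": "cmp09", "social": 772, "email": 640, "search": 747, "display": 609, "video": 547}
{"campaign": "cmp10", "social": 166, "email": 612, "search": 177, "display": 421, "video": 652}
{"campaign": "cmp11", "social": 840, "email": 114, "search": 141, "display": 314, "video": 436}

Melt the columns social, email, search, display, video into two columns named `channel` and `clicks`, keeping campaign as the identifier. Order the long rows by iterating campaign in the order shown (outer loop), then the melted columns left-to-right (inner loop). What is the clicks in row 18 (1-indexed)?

35 rows total (7 × 5). Row 18: index ⌊(18-1)/5⌋ = 3 into campaign → cmp08; (18-1) mod 5 = 2 into the melted columns → search.
So row 18 is (cmp08, search, 657); clicks = 657.

657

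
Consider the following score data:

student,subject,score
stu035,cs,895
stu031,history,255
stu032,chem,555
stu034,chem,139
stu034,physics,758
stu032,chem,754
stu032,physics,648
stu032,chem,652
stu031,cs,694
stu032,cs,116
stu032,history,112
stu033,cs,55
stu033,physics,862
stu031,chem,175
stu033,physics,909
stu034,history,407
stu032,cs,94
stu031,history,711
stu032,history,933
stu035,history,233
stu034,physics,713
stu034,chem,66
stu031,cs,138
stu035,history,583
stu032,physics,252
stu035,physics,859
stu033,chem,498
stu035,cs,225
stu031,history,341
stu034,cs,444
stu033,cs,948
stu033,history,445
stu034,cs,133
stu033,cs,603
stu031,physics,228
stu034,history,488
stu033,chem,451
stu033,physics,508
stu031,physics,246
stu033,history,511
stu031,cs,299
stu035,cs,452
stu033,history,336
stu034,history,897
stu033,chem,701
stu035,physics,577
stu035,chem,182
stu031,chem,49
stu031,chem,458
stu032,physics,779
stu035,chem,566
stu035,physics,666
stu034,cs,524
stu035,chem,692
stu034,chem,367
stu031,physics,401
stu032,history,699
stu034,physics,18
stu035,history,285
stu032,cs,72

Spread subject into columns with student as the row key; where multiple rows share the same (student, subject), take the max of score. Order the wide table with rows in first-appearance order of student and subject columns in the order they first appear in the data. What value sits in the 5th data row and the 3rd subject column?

701

With rows in first-appearance order of student, row 5 is student=stu033. subject columns in first-appearance order: cs, history, chem, physics; column 3 is chem.
Long rows with student=stu033, subject=chem: max(498, 451, 701) = 701.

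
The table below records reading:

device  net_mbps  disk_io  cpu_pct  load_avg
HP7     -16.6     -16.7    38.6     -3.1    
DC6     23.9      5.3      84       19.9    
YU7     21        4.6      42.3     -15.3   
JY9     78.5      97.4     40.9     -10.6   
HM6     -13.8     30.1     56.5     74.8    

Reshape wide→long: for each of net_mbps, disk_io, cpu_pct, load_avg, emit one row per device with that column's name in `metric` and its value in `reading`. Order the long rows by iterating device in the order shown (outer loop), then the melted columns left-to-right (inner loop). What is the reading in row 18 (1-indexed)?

20 rows total (5 × 4). Row 18: index ⌊(18-1)/4⌋ = 4 into device → HM6; (18-1) mod 4 = 1 into the melted columns → disk_io.
So row 18 is (HM6, disk_io, 30.1); reading = 30.1.

30.1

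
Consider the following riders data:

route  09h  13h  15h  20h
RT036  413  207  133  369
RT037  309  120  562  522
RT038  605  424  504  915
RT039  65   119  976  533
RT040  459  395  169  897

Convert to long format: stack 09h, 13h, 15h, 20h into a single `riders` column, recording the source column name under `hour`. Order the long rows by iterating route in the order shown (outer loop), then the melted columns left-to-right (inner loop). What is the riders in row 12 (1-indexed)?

20 rows total (5 × 4). Row 12: index ⌊(12-1)/4⌋ = 2 into route → RT038; (12-1) mod 4 = 3 into the melted columns → 20h.
So row 12 is (RT038, 20h, 915); riders = 915.

915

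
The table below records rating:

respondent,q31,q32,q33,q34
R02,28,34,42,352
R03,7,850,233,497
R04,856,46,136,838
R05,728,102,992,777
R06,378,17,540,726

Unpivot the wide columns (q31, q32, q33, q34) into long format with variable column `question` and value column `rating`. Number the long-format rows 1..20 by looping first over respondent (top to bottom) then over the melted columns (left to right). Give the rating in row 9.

20 rows total (5 × 4). Row 9: index ⌊(9-1)/4⌋ = 2 into respondent → R04; (9-1) mod 4 = 0 into the melted columns → q31.
So row 9 is (R04, q31, 856); rating = 856.

856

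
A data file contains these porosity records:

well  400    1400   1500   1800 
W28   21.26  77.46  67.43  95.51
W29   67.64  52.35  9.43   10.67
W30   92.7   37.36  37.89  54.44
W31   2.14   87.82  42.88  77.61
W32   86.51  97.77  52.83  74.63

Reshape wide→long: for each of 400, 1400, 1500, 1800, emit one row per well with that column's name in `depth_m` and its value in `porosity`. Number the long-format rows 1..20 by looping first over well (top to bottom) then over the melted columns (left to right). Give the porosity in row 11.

37.89

20 rows total (5 × 4). Row 11: index ⌊(11-1)/4⌋ = 2 into well → W30; (11-1) mod 4 = 2 into the melted columns → 1500.
So row 11 is (W30, 1500, 37.89); porosity = 37.89.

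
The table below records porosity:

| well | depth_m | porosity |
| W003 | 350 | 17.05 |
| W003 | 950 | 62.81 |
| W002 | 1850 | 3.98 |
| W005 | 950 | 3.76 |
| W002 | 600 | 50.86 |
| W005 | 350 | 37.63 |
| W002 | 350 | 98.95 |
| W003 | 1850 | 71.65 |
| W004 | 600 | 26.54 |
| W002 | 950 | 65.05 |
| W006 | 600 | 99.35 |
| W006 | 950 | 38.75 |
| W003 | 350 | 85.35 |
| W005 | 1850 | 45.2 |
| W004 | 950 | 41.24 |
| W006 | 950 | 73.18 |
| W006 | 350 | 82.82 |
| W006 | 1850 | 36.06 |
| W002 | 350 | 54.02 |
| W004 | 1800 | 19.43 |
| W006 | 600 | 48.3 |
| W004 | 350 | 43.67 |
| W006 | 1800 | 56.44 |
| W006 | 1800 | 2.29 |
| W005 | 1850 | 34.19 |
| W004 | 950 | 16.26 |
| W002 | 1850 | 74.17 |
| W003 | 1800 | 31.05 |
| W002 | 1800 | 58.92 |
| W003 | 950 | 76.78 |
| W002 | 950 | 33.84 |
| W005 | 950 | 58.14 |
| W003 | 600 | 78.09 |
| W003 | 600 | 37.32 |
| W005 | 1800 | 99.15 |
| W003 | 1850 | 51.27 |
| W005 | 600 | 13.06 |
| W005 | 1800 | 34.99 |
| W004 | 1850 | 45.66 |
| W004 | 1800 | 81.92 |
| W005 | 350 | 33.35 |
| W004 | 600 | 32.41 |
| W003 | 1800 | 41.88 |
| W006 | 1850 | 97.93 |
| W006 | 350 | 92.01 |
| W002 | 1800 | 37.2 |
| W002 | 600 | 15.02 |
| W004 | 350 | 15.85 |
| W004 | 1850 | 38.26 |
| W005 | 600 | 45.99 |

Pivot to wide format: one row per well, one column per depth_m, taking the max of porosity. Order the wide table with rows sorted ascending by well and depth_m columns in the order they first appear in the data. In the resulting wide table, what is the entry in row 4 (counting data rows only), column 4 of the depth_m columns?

45.99

With rows sorted ascending by well, row 4 is well=W005. depth_m columns in first-appearance order: 350, 950, 1850, 600, 1800; column 4 is 600.
Long rows with well=W005, depth_m=600: max(13.06, 45.99) = 45.99.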